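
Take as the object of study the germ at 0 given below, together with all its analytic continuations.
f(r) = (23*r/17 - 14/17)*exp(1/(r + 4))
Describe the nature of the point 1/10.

There is no denominator, hence no pole anywhere.
The essential point of exp(1/(r - (-4))) is -4, not 1/10.
So the germ continues analytically to 1/10.

The point is a regular point.


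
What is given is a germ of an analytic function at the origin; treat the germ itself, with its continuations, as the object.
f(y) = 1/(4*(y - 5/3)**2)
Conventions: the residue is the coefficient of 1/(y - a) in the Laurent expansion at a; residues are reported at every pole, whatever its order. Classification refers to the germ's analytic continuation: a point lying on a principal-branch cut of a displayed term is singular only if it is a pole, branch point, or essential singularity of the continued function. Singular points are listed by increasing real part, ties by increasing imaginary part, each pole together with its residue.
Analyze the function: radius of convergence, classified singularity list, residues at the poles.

Denominator factor (y - 5/3)^2: pole of order 2 at 5/3, modulus 5/3.
The radius of convergence is the smallest modulus among the singular points: 5/3.
At the order-2 pole 5/3 set g(y) = (y - (5/3))^2*f(y) = 1/4.
Order-2 pole: residue = g'(a); g'(5/3) = 0, so the residue is 0.

Radius of convergence at 0: 5/3.
At 5/3: a pole of order 2; residue 0.


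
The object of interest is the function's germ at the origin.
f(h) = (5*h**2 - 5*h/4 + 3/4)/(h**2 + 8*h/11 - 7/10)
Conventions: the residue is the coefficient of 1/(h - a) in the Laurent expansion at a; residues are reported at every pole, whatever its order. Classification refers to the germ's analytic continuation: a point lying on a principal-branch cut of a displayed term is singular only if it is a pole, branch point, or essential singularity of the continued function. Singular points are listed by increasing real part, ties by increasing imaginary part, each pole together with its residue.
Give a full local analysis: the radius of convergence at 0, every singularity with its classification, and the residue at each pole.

Denominator factor (h**2 + 8*h/11 - 7/10): discriminant 2014/605, real irrational roots -4/11 + (1/110)*sqrt(10070) and -4/11 - (1/110)*sqrt(10070); poles of order 1, moduli -4/11 + (1/110)*sqrt(10070) and 4/11 + (1/110)*sqrt(10070).
The radius of convergence is the smallest modulus among the singular points: -4/11 + (1/110)*sqrt(10070).
The factor h**2 + 8*h/11 - 7/10 splits as (h - a)(h - a') with a = -4/11 - (1/110)*sqrt(10070), a' = -4/11 + (1/110)*sqrt(10070). At the order-1 pole a set g(h) = (h - a)*f(h) = [5*h**2 - 5*h/4 + 3/4] / (h - a').
Simple pole: residue = g(a) at a = -4/11 - (1/110)*sqrt(10070), which is -215/88 - (2917/88616)*sqrt(10070).
The factor h**2 + 8*h/11 - 7/10 splits as (h - a)(h - a') with a = -4/11 + (1/110)*sqrt(10070), a' = -4/11 - (1/110)*sqrt(10070). At the order-1 pole a set g(h) = (h - a)*f(h) = [5*h**2 - 5*h/4 + 3/4] / (h - a').
Simple pole: residue = g(a) at a = -4/11 + (1/110)*sqrt(10070), which is -215/88 + (2917/88616)*sqrt(10070).
List the singular points by increasing real part (a conjugate pair: the negative imaginary part first).

Radius of convergence at 0: -4/11 + (1/110)*sqrt(10070).
At -4/11 - (1/110)*sqrt(10070): a pole of order 1; residue -215/88 - (2917/88616)*sqrt(10070).
At -4/11 + (1/110)*sqrt(10070): a pole of order 1; residue -215/88 + (2917/88616)*sqrt(10070).


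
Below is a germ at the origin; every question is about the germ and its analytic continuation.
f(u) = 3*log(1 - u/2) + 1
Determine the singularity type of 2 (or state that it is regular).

The term (3)*log(1 - u/(2)) has argument 1 - 2/(2) = 0 at 2: a logarithmic (infinitely-sheeted) branch point; the remaining terms are analytic or single-valued there.

The point is a logarithmic branch point.


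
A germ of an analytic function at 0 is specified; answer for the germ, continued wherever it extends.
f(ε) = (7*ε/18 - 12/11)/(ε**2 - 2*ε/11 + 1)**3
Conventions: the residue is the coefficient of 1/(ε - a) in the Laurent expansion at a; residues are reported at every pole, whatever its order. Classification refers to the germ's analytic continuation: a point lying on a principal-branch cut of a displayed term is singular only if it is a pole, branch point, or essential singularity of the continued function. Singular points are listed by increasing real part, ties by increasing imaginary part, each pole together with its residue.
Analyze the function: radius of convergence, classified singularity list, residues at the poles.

Radius of convergence at 0: 1.
At (1/11) - ((2/11)*sqrt(30))*i: a pole of order 3; residue -((3059969/82944000)*sqrt(30))*i.
At (1/11) + ((2/11)*sqrt(30))*i: a pole of order 3; residue ((3059969/82944000)*sqrt(30))*i.

Denominator factor (ε**2 - 2*ε/11 + 1)^3: discriminant -480/121, complex-conjugate roots (1/11) + ((2/11)*sqrt(30))*i and (1/11) - ((2/11)*sqrt(30))*i; poles of order 3, moduli 1 and 1.
The radius of convergence is the smallest modulus among the singular points: 1.
The factor ε**2 - 2*ε/11 + 1 splits as (ε - a)(ε - a') with a = (1/11) - ((2/11)*sqrt(30))*i, a' = (1/11) + ((2/11)*sqrt(30))*i. At the order-3 pole a set g(ε) = (ε - a)^3*f(ε) = [7*ε/18 - 12/11] / (ε - a')^3.
Order-3 pole: residue = g''(a)/2; g''((1/11) - ((2/11)*sqrt(30))*i) = -((3059969/41472000)*sqrt(30))*i, so the residue is -((3059969/82944000)*sqrt(30))*i.
The factor ε**2 - 2*ε/11 + 1 splits as (ε - a)(ε - a') with a = (1/11) + ((2/11)*sqrt(30))*i, a' = (1/11) - ((2/11)*sqrt(30))*i. At the order-3 pole a set g(ε) = (ε - a)^3*f(ε) = [7*ε/18 - 12/11] / (ε - a')^3.
Order-3 pole: residue = g''(a)/2; g''((1/11) + ((2/11)*sqrt(30))*i) = ((3059969/41472000)*sqrt(30))*i, so the residue is ((3059969/82944000)*sqrt(30))*i.
List the singular points by increasing real part (a conjugate pair: the negative imaginary part first).


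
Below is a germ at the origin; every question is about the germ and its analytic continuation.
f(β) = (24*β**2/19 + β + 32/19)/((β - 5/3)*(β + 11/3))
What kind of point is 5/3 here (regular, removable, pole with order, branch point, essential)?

The denominator factor β - 5/3 vanishes at 5/3 and appears to the power 1; the numerator there equals 391/57, nonzero, and no other factor vanishes.
Hence a pole whose order is the multiplicity, 1.

The point is a pole of order 1.


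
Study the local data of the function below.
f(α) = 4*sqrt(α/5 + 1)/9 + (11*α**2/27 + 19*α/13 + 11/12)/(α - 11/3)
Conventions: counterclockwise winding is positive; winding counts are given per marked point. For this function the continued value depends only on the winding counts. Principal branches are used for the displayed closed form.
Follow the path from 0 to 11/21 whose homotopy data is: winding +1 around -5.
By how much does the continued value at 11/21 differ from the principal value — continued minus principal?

The rational part is single-valued and drops out of the difference; each branch term changes only by its own monodromy.
(4/9)*sqrt(1 - α/(-5)): winding +1 is odd, the square root flips sign, contributing -2*(4/9)*sqrt(1 - (11/21)/(-5)) = -2*(4/9)*sqrt(116/105) = -(16/945)*sqrt(3045).
Summing the contributions at α = 11/21 gives -(16/945)*sqrt(3045).

Continued minus principal equals -(16/945)*sqrt(3045).


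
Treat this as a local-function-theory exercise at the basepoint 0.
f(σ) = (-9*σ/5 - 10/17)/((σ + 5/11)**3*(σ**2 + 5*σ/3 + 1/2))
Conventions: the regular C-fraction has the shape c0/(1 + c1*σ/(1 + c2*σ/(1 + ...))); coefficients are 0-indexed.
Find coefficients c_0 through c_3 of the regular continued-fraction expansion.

The regular C-fraction coefficients are [-5324/425, 1031/150, -131157/51550, 66389162/45074289].

Taylor coefficients (expand at 0): a_0 = -5324/425, a_1 = 2744522/31875, a_2 = -178218238/478125, a_3 = 9258686228/7171875.
c0 = a_0 = -5324/425. Peel one level at a time: if S = 1 + c*σ/S' with S'(0) = 1, then c is the σ-coefficient of S and S' = c*σ/(S - 1).
S_1 = c0/f = 1 + (1031/150)*σ + (43719/2500)*σ^2 + ...; c1 = 1031/150.
S_2 = c1*σ/(S_1 - 1) = 1 + (-131157/51550)*σ + (99583743/26574025)*σ^2 + ...; c2 = -131157/51550.
S_3 = c2*σ/(S_2 - 1) = 1 + (66389162/45074289)*σ + ...; c3 = 66389162/45074289.


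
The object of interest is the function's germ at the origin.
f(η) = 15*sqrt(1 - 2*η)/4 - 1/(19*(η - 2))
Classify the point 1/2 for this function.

The point is an algebraic (square-root) branch point.

The term (15/4)*sqrt(1 - η/(1/2)) has argument 1 - 1/2/(1/2) = 0 at 1/2: a square-root (algebraic, two-sheeted) branch point; the remaining terms are analytic or single-valued there.


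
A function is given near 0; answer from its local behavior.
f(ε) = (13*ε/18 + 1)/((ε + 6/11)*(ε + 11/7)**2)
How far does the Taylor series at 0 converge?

Denominator factor (ε + 11/7)^2: pole of order 2 at -11/7, modulus 11/7.
Denominator factor (ε + 6/11): pole of order 1 at -6/11, modulus 6/11.
The radius of convergence is the smallest modulus among the singular points: 6/11.

The radius of convergence is 6/11.


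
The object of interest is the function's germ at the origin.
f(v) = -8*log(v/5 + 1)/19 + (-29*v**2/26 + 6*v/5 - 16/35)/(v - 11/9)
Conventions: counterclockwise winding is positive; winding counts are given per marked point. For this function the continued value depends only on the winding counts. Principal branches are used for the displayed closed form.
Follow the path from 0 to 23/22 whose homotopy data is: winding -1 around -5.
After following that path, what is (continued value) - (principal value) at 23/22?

The rational part is single-valued and drops out of the difference; each branch term changes only by its own monodromy.
(-8/19)*log(1 - v/(-5)): each positive loop around -5 adds 2*pi*i to the log, so winding -1 contributes (-8/19)*(-1)*2*pi*i = (16/19)*pi*i.
Summing the contributions at v = 23/22 gives (16/19)*pi*i.

Continued minus principal equals (16/19)*pi*i.


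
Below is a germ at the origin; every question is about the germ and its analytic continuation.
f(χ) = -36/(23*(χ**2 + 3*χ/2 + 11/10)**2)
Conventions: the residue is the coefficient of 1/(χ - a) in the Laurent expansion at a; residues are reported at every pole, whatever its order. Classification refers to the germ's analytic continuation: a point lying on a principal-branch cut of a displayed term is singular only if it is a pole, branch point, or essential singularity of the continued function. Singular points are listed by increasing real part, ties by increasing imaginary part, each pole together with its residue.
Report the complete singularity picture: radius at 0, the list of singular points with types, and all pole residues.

Denominator factor (χ**2 + 3*χ/2 + 11/10)^2: discriminant -43/20, complex-conjugate roots (-3/4) + ((1/20)*sqrt(215))*i and (-3/4) - ((1/20)*sqrt(215))*i; poles of order 2, moduli (1/10)*sqrt(110) and (1/10)*sqrt(110).
The radius of convergence is the smallest modulus among the singular points: (1/10)*sqrt(110).
The factor χ**2 + 3*χ/2 + 11/10 splits as (χ - a)(χ - a') with a = (-3/4) - ((1/20)*sqrt(215))*i, a' = (-3/4) + ((1/20)*sqrt(215))*i. At the order-2 pole a set g(χ) = (χ - a)^2*f(χ) = [-36/23] / (χ - a')^2.
Order-2 pole: residue = g'(a); g'((-3/4) - ((1/20)*sqrt(215))*i) = -((2880/42527)*sqrt(215))*i, so the residue is -((2880/42527)*sqrt(215))*i.
The factor χ**2 + 3*χ/2 + 11/10 splits as (χ - a)(χ - a') with a = (-3/4) + ((1/20)*sqrt(215))*i, a' = (-3/4) - ((1/20)*sqrt(215))*i. At the order-2 pole a set g(χ) = (χ - a)^2*f(χ) = [-36/23] / (χ - a')^2.
Order-2 pole: residue = g'(a); g'((-3/4) + ((1/20)*sqrt(215))*i) = ((2880/42527)*sqrt(215))*i, so the residue is ((2880/42527)*sqrt(215))*i.
List the singular points by increasing real part (a conjugate pair: the negative imaginary part first).

Radius of convergence at 0: (1/10)*sqrt(110).
At (-3/4) - ((1/20)*sqrt(215))*i: a pole of order 2; residue -((2880/42527)*sqrt(215))*i.
At (-3/4) + ((1/20)*sqrt(215))*i: a pole of order 2; residue ((2880/42527)*sqrt(215))*i.


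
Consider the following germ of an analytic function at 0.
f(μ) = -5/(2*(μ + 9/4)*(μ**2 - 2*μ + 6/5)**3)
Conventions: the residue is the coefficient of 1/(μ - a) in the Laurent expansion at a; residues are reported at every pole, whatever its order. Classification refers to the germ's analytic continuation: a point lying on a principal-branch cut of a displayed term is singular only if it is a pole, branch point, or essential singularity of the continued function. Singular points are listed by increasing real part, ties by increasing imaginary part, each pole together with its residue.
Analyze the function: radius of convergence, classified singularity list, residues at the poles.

Radius of convergence at 0: (1/5)*sqrt(30).
At -9/4: a pole of order 1; residue -1280000/638277381.
At (1) - ((1/5)*sqrt(5))*i: a pole of order 3; residue (640000/638277381) - ((18534059375/5106219048)*sqrt(5))*i.
At (1) + ((1/5)*sqrt(5))*i: a pole of order 3; residue (640000/638277381) + ((18534059375/5106219048)*sqrt(5))*i.

Denominator factor (μ + 9/4): pole of order 1 at -9/4, modulus 9/4.
Denominator factor (μ**2 - 2*μ + 6/5)^3: discriminant -4/5, complex-conjugate roots (1) + ((1/5)*sqrt(5))*i and (1) - ((1/5)*sqrt(5))*i; poles of order 3, moduli (1/5)*sqrt(30) and (1/5)*sqrt(30).
The radius of convergence is the smallest modulus among the singular points: (1/5)*sqrt(30).
At the order-1 pole -9/4 set g(μ) = (μ - (-9/4))*f(μ) = -5/(2*(μ**2 - 2*μ + 6/5)**3).
Simple pole: residue = g(a) at a = -9/4, which is -1280000/638277381.
The factor μ**2 - 2*μ + 6/5 splits as (μ - a)(μ - a') with a = (1) - ((1/5)*sqrt(5))*i, a' = (1) + ((1/5)*sqrt(5))*i. At the order-3 pole a set g(μ) = (μ - a)^3*f(μ) = [-5/(2*(μ + 9/4))] / (μ - a')^3.
Order-3 pole: residue = g''(a)/2; g''((1) - ((1/5)*sqrt(5))*i) = (1280000/638277381) - ((18534059375/2553109524)*sqrt(5))*i, so the residue is (640000/638277381) - ((18534059375/5106219048)*sqrt(5))*i.
The factor μ**2 - 2*μ + 6/5 splits as (μ - a)(μ - a') with a = (1) + ((1/5)*sqrt(5))*i, a' = (1) - ((1/5)*sqrt(5))*i. At the order-3 pole a set g(μ) = (μ - a)^3*f(μ) = [-5/(2*(μ + 9/4))] / (μ - a')^3.
Order-3 pole: residue = g''(a)/2; g''((1) + ((1/5)*sqrt(5))*i) = (1280000/638277381) + ((18534059375/2553109524)*sqrt(5))*i, so the residue is (640000/638277381) + ((18534059375/5106219048)*sqrt(5))*i.
List the singular points by increasing real part (a conjugate pair: the negative imaginary part first).


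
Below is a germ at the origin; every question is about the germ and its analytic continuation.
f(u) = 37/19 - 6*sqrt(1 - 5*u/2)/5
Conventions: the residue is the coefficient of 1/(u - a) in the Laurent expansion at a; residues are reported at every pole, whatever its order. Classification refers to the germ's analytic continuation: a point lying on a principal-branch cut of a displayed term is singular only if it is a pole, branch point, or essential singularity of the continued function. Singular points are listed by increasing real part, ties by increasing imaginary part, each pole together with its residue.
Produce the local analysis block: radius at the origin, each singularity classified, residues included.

Radius of convergence at 0: 2/5.
At 2/5: an algebraic (square-root) branch point.

Branch term (-6/5)*sqrt(1 - u/(2/5)): its argument vanishes at u = 2/5, a square-root branch point, modulus 2/5.
The radius of convergence is the smallest modulus among the singular points: 2/5.


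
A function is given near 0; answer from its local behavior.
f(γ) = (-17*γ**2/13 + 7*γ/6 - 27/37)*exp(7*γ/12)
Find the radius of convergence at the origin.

The factor exp(7*γ/12) is entire and contributes no finite singular point.
The polynomial part has no poles.
No finite singular points: the Taylor series at 0 converges everywhere.

The radius of convergence is infinite.


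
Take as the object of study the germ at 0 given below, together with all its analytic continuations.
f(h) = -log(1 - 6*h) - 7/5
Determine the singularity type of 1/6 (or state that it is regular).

The point is a logarithmic branch point.

The term (-1)*log(1 - h/(1/6)) has argument 1 - 1/6/(1/6) = 0 at 1/6: a logarithmic (infinitely-sheeted) branch point; the remaining terms are analytic or single-valued there.


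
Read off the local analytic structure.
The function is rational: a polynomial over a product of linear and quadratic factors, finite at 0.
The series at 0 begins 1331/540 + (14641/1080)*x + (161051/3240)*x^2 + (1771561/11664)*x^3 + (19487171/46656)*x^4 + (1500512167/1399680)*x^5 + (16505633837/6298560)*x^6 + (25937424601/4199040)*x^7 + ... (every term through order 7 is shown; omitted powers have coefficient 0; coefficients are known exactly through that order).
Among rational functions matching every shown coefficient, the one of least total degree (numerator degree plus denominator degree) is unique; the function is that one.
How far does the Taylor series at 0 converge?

The radius of convergence is 6/11.

No rational of total degree below 3 reproduces all 8 coefficients; solving the [0/3] Pade equations on them gives f(x) = -2/(5*(x - 6/11)**3), whose expansion matches every shown term.
Denominator factor (x - 6/11)^3: pole of order 3 at 6/11, modulus 6/11.
The radius of convergence is the smallest modulus among the singular points: 6/11.


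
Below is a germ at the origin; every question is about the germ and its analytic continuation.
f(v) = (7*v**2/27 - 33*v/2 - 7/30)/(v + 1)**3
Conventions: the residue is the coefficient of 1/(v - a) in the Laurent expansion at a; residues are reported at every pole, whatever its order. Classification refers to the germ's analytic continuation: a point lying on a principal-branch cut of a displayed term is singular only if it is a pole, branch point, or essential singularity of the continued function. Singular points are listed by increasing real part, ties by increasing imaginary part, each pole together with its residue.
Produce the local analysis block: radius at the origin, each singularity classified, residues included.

Radius of convergence at 0: 1.
At -1: a pole of order 3; residue 7/27.

Denominator factor (v + 1)^3: pole of order 3 at -1, modulus 1.
The radius of convergence is the smallest modulus among the singular points: 1.
At the order-3 pole -1 set g(v) = (v - (-1))^3*f(v) = 7*v**2/27 - 33*v/2 - 7/30.
Order-3 pole: residue = g''(a)/2; g''(-1) = 14/27, so the residue is 7/27.


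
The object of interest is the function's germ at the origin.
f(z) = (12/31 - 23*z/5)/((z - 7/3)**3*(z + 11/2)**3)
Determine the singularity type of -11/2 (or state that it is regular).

The denominator factor z + 11/2 vanishes at -11/2 and appears to the power 3; the numerator there equals 7963/310, nonzero, and no other factor vanishes.
Hence a pole whose order is the multiplicity, 3.

The point is a pole of order 3.


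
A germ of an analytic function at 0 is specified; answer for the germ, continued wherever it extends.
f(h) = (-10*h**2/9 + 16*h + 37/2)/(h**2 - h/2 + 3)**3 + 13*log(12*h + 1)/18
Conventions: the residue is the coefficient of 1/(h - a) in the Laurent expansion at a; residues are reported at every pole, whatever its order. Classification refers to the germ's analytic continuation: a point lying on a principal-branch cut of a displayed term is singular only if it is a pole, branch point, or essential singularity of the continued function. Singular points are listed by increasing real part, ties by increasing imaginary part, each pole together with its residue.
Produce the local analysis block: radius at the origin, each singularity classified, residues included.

Denominator factor (h**2 - h/2 + 3)^3: discriminant -47/4, complex-conjugate roots (1/4) + ((1/4)*sqrt(47))*i and (1/4) - ((1/4)*sqrt(47))*i; poles of order 3, moduli sqrt(3) and sqrt(3).
Branch term (13/18)*log(1 - h/(-1/12)): its argument vanishes at h = -1/12, a logarithmic branch point, modulus 1/12.
The radius of convergence is the smallest modulus among the singular points: 1/12.
The branch term is analytic at (1/4) - ((1/4)*sqrt(47))*i and contributes nothing to the residue; only the rational part matters.
The factor h**2 - h/2 + 3 splits as (h - a)(h - a') with a = (1/4) - ((1/4)*sqrt(47))*i, a' = (1/4) + ((1/4)*sqrt(47))*i. At the order-3 pole a set g(h) = (h - a)^3*(rational part) = [-10*h**2/9 + 16*h + 37/2] / (h - a')^3.
Order-3 pole: residue = g''(a)/2; g''((1/4) - ((1/4)*sqrt(47))*i) = ((73760/934407)*sqrt(47))*i, so the residue is ((36880/934407)*sqrt(47))*i.
The branch term is analytic at (1/4) + ((1/4)*sqrt(47))*i and contributes nothing to the residue; only the rational part matters.
The factor h**2 - h/2 + 3 splits as (h - a)(h - a') with a = (1/4) + ((1/4)*sqrt(47))*i, a' = (1/4) - ((1/4)*sqrt(47))*i. At the order-3 pole a set g(h) = (h - a)^3*(rational part) = [-10*h**2/9 + 16*h + 37/2] / (h - a')^3.
Order-3 pole: residue = g''(a)/2; g''((1/4) + ((1/4)*sqrt(47))*i) = -((73760/934407)*sqrt(47))*i, so the residue is -((36880/934407)*sqrt(47))*i.
List the singular points by increasing real part (a conjugate pair: the negative imaginary part first).

Radius of convergence at 0: 1/12.
At -1/12: a logarithmic branch point.
At (1/4) - ((1/4)*sqrt(47))*i: a pole of order 3; residue ((36880/934407)*sqrt(47))*i.
At (1/4) + ((1/4)*sqrt(47))*i: a pole of order 3; residue -((36880/934407)*sqrt(47))*i.


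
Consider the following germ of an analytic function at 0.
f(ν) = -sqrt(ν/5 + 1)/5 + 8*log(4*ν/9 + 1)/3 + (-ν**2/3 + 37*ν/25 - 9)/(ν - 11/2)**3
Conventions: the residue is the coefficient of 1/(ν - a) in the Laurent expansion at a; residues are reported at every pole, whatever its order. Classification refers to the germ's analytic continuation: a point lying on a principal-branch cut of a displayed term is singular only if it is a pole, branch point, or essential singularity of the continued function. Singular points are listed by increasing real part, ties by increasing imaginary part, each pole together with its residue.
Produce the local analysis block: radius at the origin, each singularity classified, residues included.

Denominator factor (ν - 11/2)^3: pole of order 3 at 11/2, modulus 11/2.
Branch term (8/3)*log(1 - ν/(-9/4)): its argument vanishes at ν = -9/4, a logarithmic branch point, modulus 9/4.
Branch term (-1/5)*sqrt(1 - ν/(-5)): its argument vanishes at ν = -5, a square-root branch point, modulus 5.
The radius of convergence is the smallest modulus among the singular points: 9/4.
The branch terms are analytic at 11/2 and contribute nothing to the residue; only the rational part matters.
At the order-3 pole 11/2 set g(ν) = (ν - (11/2))^3*(rational part) = -ν**2/3 + 37*ν/25 - 9.
Order-3 pole: residue = g''(a)/2; g''(11/2) = -2/3, so the residue is -1/3.
List the singular points by increasing real part (a conjugate pair: the negative imaginary part first).

Radius of convergence at 0: 9/4.
At -5: an algebraic (square-root) branch point.
At -9/4: a logarithmic branch point.
At 11/2: a pole of order 3; residue -1/3.


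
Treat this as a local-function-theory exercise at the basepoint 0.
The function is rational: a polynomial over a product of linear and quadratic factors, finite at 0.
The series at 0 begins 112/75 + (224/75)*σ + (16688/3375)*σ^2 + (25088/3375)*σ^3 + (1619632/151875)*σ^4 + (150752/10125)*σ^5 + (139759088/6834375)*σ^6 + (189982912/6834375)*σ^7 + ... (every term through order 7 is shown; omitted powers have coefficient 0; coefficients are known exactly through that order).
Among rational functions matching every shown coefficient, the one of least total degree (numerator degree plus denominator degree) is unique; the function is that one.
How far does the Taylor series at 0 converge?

No rational of total degree below 3 reproduces all 8 coefficients; solving the [0/3] Pade equations on them gives f(σ) = 28/(5*(σ - 3/4)*(σ**2 + 10*σ/3 - 5)), whose expansion matches every shown term.
Denominator factor (σ**2 + 10*σ/3 - 5): discriminant 280/9, real irrational roots -5/3 + (1/3)*sqrt(70) and -5/3 - (1/3)*sqrt(70); poles of order 1, moduli -5/3 + (1/3)*sqrt(70) and 5/3 + (1/3)*sqrt(70).
Denominator factor (σ - 3/4): pole of order 1 at 3/4, modulus 3/4.
The radius of convergence is the smallest modulus among the singular points: 3/4.

The radius of convergence is 3/4.


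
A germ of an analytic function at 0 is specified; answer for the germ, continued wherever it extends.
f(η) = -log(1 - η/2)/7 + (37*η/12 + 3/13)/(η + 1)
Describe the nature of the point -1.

The point is a pole of order 1.

The denominator factor η + 1 vanishes at -1 and appears to the power 1; the numerator there equals -445/156, nonzero, and no other factor vanishes.
The branch terms are analytic at this point.
Hence a pole whose order is the multiplicity, 1.


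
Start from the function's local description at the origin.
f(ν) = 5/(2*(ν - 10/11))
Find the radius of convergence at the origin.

The radius of convergence is 10/11.

Denominator factor (ν - 10/11): pole of order 1 at 10/11, modulus 10/11.
The radius of convergence is the smallest modulus among the singular points: 10/11.


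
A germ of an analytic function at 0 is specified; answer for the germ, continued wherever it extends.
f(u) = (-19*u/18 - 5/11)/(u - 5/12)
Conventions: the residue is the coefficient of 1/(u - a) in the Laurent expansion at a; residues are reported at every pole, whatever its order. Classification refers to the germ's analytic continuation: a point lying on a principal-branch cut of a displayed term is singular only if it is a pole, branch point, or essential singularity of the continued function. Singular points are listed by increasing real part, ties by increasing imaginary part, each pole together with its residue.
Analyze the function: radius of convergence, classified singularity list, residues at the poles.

Denominator factor (u - 5/12): pole of order 1 at 5/12, modulus 5/12.
The radius of convergence is the smallest modulus among the singular points: 5/12.
At the order-1 pole 5/12 set g(u) = (u - (5/12))*f(u) = -19*u/18 - 5/11.
Simple pole: residue = g(a) at a = 5/12, which is -2125/2376.

Radius of convergence at 0: 5/12.
At 5/12: a pole of order 1; residue -2125/2376.


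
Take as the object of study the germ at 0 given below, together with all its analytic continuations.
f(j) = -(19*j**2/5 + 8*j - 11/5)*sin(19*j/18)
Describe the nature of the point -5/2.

There is no denominator, hence no pole anywhere.
The factor -sin(19*j/18) is entire.
So the germ continues analytically to -5/2.

The point is a regular point.


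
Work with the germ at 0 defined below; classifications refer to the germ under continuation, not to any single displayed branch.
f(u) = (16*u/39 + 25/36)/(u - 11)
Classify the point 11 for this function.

The denominator factor u - 11 vanishes at 11 and appears to the power 1; the numerator there equals 2437/468, nonzero, and no other factor vanishes.
Hence a pole whose order is the multiplicity, 1.

The point is a pole of order 1.


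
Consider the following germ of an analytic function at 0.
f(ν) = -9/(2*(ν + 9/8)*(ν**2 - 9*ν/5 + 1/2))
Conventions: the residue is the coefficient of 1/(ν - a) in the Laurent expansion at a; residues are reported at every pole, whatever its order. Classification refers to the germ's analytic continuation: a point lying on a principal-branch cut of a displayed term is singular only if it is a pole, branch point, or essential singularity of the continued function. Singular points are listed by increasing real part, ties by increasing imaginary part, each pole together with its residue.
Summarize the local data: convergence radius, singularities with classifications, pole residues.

Denominator factor (ν + 9/8): pole of order 1 at -9/8, modulus 9/8.
Denominator factor (ν**2 - 9*ν/5 + 1/2): discriminant 31/25, real irrational roots 9/10 + (1/10)*sqrt(31) and 9/10 - (1/10)*sqrt(31); poles of order 1, moduli 9/10 + (1/10)*sqrt(31) and 9/10 - (1/10)*sqrt(31).
The radius of convergence is the smallest modulus among the singular points: 9/10 - (1/10)*sqrt(31).
At the order-1 pole -9/8 set g(ν) = (ν - (-9/8))*f(ν) = -9/(2*(ν**2 - 9*ν/5 + 1/2)).
Simple pole: residue = g(a) at a = -9/8, which is -1440/1213.
The factor ν**2 - 9*ν/5 + 1/2 splits as (ν - a)(ν - a') with a = 9/10 - (1/10)*sqrt(31), a' = 9/10 + (1/10)*sqrt(31). At the order-1 pole a set g(ν) = (ν - a)*f(ν) = [-9/(2*(ν + 9/8))] / (ν - a').
Simple pole: residue = g(a) at a = 9/10 - (1/10)*sqrt(31), which is 720/1213 + (14580/37603)*sqrt(31).
The factor ν**2 - 9*ν/5 + 1/2 splits as (ν - a)(ν - a') with a = 9/10 + (1/10)*sqrt(31), a' = 9/10 - (1/10)*sqrt(31). At the order-1 pole a set g(ν) = (ν - a)*f(ν) = [-9/(2*(ν + 9/8))] / (ν - a').
Simple pole: residue = g(a) at a = 9/10 + (1/10)*sqrt(31), which is 720/1213 - (14580/37603)*sqrt(31).
List the singular points by increasing real part (a conjugate pair: the negative imaginary part first).

Radius of convergence at 0: 9/10 - (1/10)*sqrt(31).
At -9/8: a pole of order 1; residue -1440/1213.
At 9/10 - (1/10)*sqrt(31): a pole of order 1; residue 720/1213 + (14580/37603)*sqrt(31).
At 9/10 + (1/10)*sqrt(31): a pole of order 1; residue 720/1213 - (14580/37603)*sqrt(31).


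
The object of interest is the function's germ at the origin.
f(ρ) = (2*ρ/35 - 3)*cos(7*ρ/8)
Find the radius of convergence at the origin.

The factor cos(7*ρ/8) is entire and contributes no finite singular point.
The polynomial part has no poles.
No finite singular points: the Taylor series at 0 converges everywhere.

The radius of convergence is infinite.


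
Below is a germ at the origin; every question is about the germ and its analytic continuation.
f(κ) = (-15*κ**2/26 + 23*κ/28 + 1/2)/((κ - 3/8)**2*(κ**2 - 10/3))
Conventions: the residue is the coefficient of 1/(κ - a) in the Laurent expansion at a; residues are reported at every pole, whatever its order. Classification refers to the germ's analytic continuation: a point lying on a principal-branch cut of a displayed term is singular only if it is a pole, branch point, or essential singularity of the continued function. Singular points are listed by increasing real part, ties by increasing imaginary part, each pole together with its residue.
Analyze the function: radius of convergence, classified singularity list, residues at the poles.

Radius of convergence at 0: 3/8.
At -(1/3)*sqrt(30): a pole of order 1; residue 2996184/34194979 + (2423832/170974895)*sqrt(30).
At 3/8: a pole of order 2; residue -5992368/34194979.
At (1/3)*sqrt(30): a pole of order 1; residue 2996184/34194979 - (2423832/170974895)*sqrt(30).

Denominator factor (κ**2 - 10/3): discriminant 40/3, real irrational roots (1/3)*sqrt(30) and -(1/3)*sqrt(30); poles of order 1, moduli (1/3)*sqrt(30) and (1/3)*sqrt(30).
Denominator factor (κ - 3/8)^2: pole of order 2 at 3/8, modulus 3/8.
The radius of convergence is the smallest modulus among the singular points: 3/8.
The factor κ**2 - 10/3 splits as (κ - a)(κ - a') with a = -(1/3)*sqrt(30), a' = (1/3)*sqrt(30). At the order-1 pole a set g(κ) = (κ - a)*f(κ) = [(-15*κ**2/26 + 23*κ/28 + 1/2)/(κ - 3/8)**2] / (κ - a').
Simple pole: residue = g(a) at a = -(1/3)*sqrt(30), which is 2996184/34194979 + (2423832/170974895)*sqrt(30).
At the order-2 pole 3/8 set g(κ) = (κ - (3/8))^2*f(κ) = (-15*κ**2/26 + 23*κ/28 + 1/2)/(κ**2 - 10/3).
Order-2 pole: residue = g'(a); g'(3/8) = -5992368/34194979, so the residue is -5992368/34194979.
The factor κ**2 - 10/3 splits as (κ - a)(κ - a') with a = (1/3)*sqrt(30), a' = -(1/3)*sqrt(30). At the order-1 pole a set g(κ) = (κ - a)*f(κ) = [(-15*κ**2/26 + 23*κ/28 + 1/2)/(κ - 3/8)**2] / (κ - a').
Simple pole: residue = g(a) at a = (1/3)*sqrt(30), which is 2996184/34194979 - (2423832/170974895)*sqrt(30).
List the singular points by increasing real part (a conjugate pair: the negative imaginary part first).


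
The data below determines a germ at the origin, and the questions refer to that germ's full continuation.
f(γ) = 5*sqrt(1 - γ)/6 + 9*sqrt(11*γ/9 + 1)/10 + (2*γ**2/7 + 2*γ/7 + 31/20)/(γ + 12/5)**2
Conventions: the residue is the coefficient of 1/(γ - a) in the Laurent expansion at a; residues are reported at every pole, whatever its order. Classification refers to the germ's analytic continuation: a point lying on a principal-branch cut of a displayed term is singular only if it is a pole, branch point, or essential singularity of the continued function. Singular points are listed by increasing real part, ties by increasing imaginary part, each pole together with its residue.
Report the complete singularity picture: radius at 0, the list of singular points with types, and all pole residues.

Radius of convergence at 0: 9/11.
At -12/5: a pole of order 2; residue -38/35.
At -9/11: an algebraic (square-root) branch point.
At 1: an algebraic (square-root) branch point.

Denominator factor (γ + 12/5)^2: pole of order 2 at -12/5, modulus 12/5.
Branch term (9/10)*sqrt(1 - γ/(-9/11)): its argument vanishes at γ = -9/11, a square-root branch point, modulus 9/11.
Branch term (5/6)*sqrt(1 - γ/(1)): its argument vanishes at γ = 1, a square-root branch point, modulus 1.
The radius of convergence is the smallest modulus among the singular points: 9/11.
The branch terms are analytic at -12/5 and contribute nothing to the residue; only the rational part matters.
At the order-2 pole -12/5 set g(γ) = (γ - (-12/5))^2*(rational part) = 2*γ**2/7 + 2*γ/7 + 31/20.
Order-2 pole: residue = g'(a); g'(-12/5) = -38/35, so the residue is -38/35.
List the singular points by increasing real part (a conjugate pair: the negative imaginary part first).


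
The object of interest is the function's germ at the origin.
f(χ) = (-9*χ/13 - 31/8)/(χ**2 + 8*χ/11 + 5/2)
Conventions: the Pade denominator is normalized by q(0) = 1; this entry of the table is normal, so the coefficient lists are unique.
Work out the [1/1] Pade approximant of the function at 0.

Taylor coefficients needed (expand at 0): a_0 = -31/20, a_1 = 622/3575, a_2 = 223911/393250.
Write the denominator as Q(χ) = 1 + q1*χ. Requiring Q*f - P = O(χ^3) with deg P <= 1 kills the coefficients of χ^2..χ^2 in Q*f:
  χ^2: a_2 + q1*a_1 = 0, i.e. 223911/393250 + (622/3575)*q1 = 0.
Solving this linear system: q1 = -223911/68420.
The numerator is Q*f truncated at degree 1: P0 = a_0 = -31/20; P1 = a_1 + q1*a_0 = 1696931/323440.

The Pade approximant has numerator coefficients [-31/20, 1696931/323440]; denominator coefficients [1, -223911/68420].


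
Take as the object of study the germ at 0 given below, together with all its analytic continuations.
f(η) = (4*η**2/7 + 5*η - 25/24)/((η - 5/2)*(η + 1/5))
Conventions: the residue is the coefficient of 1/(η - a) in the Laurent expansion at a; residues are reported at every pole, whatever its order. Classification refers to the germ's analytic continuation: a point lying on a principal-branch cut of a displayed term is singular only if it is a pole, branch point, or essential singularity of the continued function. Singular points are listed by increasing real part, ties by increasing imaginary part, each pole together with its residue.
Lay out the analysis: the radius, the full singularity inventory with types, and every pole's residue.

Denominator factor (η + 1/5): pole of order 1 at -1/5, modulus 1/5.
Denominator factor (η - 5/2): pole of order 1 at 5/2, modulus 5/2.
The radius of convergence is the smallest modulus among the singular points: 1/5.
At the order-1 pole -1/5 set g(η) = (η - (-1/5))*f(η) = (4*η**2/7 + 5*η - 25/24)/(η - 5/2).
Simple pole: residue = g(a) at a = -1/5, which is 8479/11340.
At the order-1 pole 5/2 set g(η) = (η - (5/2))*f(η) = (4*η**2/7 + 5*η - 25/24)/(η + 1/5).
Simple pole: residue = g(a) at a = 5/2, which is 12625/2268.
List the singular points by increasing real part (a conjugate pair: the negative imaginary part first).

Radius of convergence at 0: 1/5.
At -1/5: a pole of order 1; residue 8479/11340.
At 5/2: a pole of order 1; residue 12625/2268.


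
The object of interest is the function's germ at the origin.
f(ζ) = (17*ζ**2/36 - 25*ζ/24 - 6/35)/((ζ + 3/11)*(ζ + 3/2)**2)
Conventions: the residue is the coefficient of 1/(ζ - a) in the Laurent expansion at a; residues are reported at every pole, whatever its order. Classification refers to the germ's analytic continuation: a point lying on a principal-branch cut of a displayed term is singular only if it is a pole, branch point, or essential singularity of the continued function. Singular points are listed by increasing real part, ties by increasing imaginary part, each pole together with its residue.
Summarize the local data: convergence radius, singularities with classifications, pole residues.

Radius of convergence at 0: 3/11.
At -3/2: a pole of order 2; residue 12727/34020.
At -3/11: a pole of order 1; residue 1669/17010.

Denominator factor (ζ + 3/2)^2: pole of order 2 at -3/2, modulus 3/2.
Denominator factor (ζ + 3/11): pole of order 1 at -3/11, modulus 3/11.
The radius of convergence is the smallest modulus among the singular points: 3/11.
At the order-2 pole -3/2 set g(ζ) = (ζ - (-3/2))^2*f(ζ) = (17*ζ**2/36 - 25*ζ/24 - 6/35)/(ζ + 3/11).
Order-2 pole: residue = g'(a); g'(-3/2) = 12727/34020, so the residue is 12727/34020.
At the order-1 pole -3/11 set g(ζ) = (ζ - (-3/11))*f(ζ) = (17*ζ**2/36 - 25*ζ/24 - 6/35)/(ζ + 3/2)**2.
Simple pole: residue = g(a) at a = -3/11, which is 1669/17010.
List the singular points by increasing real part (a conjugate pair: the negative imaginary part first).


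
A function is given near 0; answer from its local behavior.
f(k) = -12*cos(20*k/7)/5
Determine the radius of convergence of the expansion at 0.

The radius of convergence is infinite.

The factor cos(20*k/7) is entire and contributes no finite singular point.
The polynomial part has no poles.
No finite singular points: the Taylor series at 0 converges everywhere.


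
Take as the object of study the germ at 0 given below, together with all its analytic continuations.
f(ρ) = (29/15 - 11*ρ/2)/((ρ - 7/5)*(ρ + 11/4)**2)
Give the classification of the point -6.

The point is a regular point.

Denominator factors: ρ + 11/4 = -13/4 at ρ = -6; ρ - 7/5 = -37/5 at ρ = -6 — none vanishes.
So the germ continues analytically to -6.


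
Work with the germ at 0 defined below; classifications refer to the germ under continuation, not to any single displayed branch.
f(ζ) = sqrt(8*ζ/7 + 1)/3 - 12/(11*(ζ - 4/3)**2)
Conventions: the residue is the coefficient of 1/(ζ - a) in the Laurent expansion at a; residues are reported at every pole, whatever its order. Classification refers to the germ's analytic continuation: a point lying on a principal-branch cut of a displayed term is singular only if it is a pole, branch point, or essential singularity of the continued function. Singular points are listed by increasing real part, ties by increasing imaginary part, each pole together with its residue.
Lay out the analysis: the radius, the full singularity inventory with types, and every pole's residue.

Radius of convergence at 0: 7/8.
At -7/8: an algebraic (square-root) branch point.
At 4/3: a pole of order 2; residue 0.

Denominator factor (ζ - 4/3)^2: pole of order 2 at 4/3, modulus 4/3.
Branch term (1/3)*sqrt(1 - ζ/(-7/8)): its argument vanishes at ζ = -7/8, a square-root branch point, modulus 7/8.
The radius of convergence is the smallest modulus among the singular points: 7/8.
The branch term is analytic at 4/3 and contributes nothing to the residue; only the rational part matters.
At the order-2 pole 4/3 set g(ζ) = (ζ - (4/3))^2*(rational part) = -12/11.
Order-2 pole: residue = g'(a); g'(4/3) = 0, so the residue is 0.
List the singular points by increasing real part (a conjugate pair: the negative imaginary part first).


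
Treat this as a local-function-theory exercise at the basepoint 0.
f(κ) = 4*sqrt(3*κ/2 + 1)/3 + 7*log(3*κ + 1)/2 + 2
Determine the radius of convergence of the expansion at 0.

The radius of convergence is 1/3.

Branch term (7/2)*log(1 - κ/(-1/3)): its argument vanishes at κ = -1/3, a logarithmic branch point, modulus 1/3.
Branch term (4/3)*sqrt(1 - κ/(-2/3)): its argument vanishes at κ = -2/3, a square-root branch point, modulus 2/3.
The radius of convergence is the smallest modulus among the singular points: 1/3.
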